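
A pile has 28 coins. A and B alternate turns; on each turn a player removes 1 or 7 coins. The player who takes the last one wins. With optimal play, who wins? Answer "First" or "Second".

W/L table (W = player to move can force a win):
i:   0  1  2  3  4  5  6  7  8  9 10 11 12 13 14 15 16 17 18 19 20 21 22 23 24 25 26 27 28
     L  W  L  W  L  W  L  W  L  W  L  W  L  W  L  W  L  W  L  W  L  W  L  W  L  W  L  W  L
Position 28 is L, so the second player wins.

Second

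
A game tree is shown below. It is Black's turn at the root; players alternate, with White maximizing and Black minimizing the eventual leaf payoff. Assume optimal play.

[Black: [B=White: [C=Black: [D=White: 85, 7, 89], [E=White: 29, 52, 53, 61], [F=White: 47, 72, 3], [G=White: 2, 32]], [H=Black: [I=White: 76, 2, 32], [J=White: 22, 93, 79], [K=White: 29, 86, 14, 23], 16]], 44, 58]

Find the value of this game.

D (White): max(85, 7, 89) = 89
E (White): max(29, 52, 53, 61) = 61
F (White): max(47, 72, 3) = 72
G (White): max(2, 32) = 32
C (Black): min(89, 61, 72, 32) = 32
I (White): max(76, 2, 32) = 76
J (White): max(22, 93, 79) = 93
K (White): max(29, 86, 14, 23) = 86
H (Black): min(76, 93, 86, 16) = 16
B (White): max(32, 16) = 32
Root (Black): min(32, 44, 58) = 32

32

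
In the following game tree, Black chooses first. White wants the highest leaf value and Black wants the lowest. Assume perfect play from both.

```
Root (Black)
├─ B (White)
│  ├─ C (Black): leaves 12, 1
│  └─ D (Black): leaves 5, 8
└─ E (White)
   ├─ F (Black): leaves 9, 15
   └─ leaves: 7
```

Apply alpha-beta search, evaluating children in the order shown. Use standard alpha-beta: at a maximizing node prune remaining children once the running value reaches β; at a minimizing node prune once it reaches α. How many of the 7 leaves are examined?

C [α=-∞,β=+∞]: v=1
D [α=1,β=+∞]: v=5
B [α=-∞,β=+∞]: v=5
F [α=-∞,β=5]: v=9
E [α=-∞,β=5]: v=9 after child 1 ≥ β → β-cutoff, skip 1
Root [α=-∞,β=+∞]: v=5
Leaves evaluated: 6 of 7.

6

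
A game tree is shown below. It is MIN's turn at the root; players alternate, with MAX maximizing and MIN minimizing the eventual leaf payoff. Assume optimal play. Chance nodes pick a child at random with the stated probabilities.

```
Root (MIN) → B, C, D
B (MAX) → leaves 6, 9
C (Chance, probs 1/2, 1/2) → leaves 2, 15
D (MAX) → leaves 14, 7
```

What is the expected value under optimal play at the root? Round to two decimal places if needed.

B (MAX): max(6, 9) = 9
C (Chance): 1/2·2 + 1/2·15 = 8.5
D (MAX): max(14, 7) = 14
Root (MIN): min(9, 8.5, 14) = 8.5

8.5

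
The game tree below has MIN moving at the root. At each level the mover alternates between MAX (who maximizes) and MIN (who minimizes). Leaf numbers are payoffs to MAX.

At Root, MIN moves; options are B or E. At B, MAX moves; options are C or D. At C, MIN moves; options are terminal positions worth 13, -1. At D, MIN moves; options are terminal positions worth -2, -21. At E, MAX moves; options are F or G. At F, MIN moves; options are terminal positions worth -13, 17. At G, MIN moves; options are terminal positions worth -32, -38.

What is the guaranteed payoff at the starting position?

C (MIN): min(13, -1) = -1
D (MIN): min(-2, -21) = -21
B (MAX): max(-1, -21) = -1
F (MIN): min(-13, 17) = -13
G (MIN): min(-32, -38) = -38
E (MAX): max(-13, -38) = -13
Root (MIN): min(-1, -13) = -13

-13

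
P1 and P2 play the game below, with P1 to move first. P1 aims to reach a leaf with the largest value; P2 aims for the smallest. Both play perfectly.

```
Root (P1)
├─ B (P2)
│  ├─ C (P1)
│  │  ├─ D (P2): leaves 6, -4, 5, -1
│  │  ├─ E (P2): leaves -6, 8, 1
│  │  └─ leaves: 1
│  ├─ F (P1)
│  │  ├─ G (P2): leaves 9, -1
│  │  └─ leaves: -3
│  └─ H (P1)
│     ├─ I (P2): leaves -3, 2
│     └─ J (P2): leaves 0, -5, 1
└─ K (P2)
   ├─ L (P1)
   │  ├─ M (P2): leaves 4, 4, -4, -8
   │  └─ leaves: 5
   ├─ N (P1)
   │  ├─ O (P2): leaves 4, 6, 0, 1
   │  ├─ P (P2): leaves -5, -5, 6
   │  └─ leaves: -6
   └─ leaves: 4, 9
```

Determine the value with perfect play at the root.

D (P2): min(6, -4, 5, -1) = -4
E (P2): min(-6, 8, 1) = -6
C (P1): max(-4, -6, 1) = 1
G (P2): min(9, -1) = -1
F (P1): max(-1, -3) = -1
I (P2): min(-3, 2) = -3
J (P2): min(0, -5, 1) = -5
H (P1): max(-3, -5) = -3
B (P2): min(1, -1, -3) = -3
M (P2): min(4, 4, -4, -8) = -8
L (P1): max(-8, 5) = 5
O (P2): min(4, 6, 0, 1) = 0
P (P2): min(-5, -5, 6) = -5
N (P1): max(0, -5, -6) = 0
K (P2): min(5, 0, 4, 9) = 0
Root (P1): max(-3, 0) = 0

0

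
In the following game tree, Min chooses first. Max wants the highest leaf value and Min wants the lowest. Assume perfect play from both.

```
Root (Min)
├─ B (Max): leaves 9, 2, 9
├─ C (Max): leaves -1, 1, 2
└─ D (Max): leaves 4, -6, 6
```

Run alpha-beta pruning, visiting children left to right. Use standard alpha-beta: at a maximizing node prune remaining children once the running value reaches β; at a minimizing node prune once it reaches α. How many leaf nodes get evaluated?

B [α=-∞,β=+∞]: v=9
C [α=-∞,β=9]: v=2
D [α=-∞,β=2]: v=4 after child 1 ≥ β → β-cutoff, skip 2
Root [α=-∞,β=+∞]: v=2
Leaves evaluated: 7 of 9.

7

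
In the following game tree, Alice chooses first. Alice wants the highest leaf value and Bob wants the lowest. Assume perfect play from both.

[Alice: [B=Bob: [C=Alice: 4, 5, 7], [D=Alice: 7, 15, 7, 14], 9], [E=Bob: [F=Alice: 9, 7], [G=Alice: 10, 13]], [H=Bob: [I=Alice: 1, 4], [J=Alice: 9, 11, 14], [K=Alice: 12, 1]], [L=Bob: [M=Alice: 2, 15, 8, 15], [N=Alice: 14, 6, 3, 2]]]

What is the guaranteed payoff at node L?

14

M: max(2, 15, 8, 15) = 15
N: max(14, 6, 3, 2) = 14
L: min(15, 14) = 14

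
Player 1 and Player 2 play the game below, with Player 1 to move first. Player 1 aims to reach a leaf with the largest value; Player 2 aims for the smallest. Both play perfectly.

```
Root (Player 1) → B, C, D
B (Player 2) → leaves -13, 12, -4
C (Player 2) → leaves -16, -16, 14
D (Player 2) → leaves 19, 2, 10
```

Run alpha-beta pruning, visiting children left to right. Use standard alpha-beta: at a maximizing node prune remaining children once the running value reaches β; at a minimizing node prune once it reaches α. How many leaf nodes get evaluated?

B [α=-∞,β=+∞]: v=-13
C [α=-13,β=+∞]: v=-16 after child 1 ≤ α → α-cutoff, skip 2
D [α=-13,β=+∞]: v=2
Root [α=-∞,β=+∞]: v=2
Leaves evaluated: 7 of 9.

7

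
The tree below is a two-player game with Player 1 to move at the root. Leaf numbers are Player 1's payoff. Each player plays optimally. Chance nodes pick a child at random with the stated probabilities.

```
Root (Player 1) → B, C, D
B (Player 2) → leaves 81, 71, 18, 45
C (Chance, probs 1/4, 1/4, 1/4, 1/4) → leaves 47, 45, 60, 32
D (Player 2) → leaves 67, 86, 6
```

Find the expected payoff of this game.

B (Player 2): min(81, 71, 18, 45) = 18
C (Chance): 1/4·47 + 1/4·45 + 1/4·60 + 1/4·32 = 46
D (Player 2): min(67, 86, 6) = 6
Root (Player 1): max(18, 46, 6) = 46

46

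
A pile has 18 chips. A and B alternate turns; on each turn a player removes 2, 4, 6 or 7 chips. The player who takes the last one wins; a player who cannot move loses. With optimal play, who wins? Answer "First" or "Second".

Mark each pile size as W (mover wins) or L (mover loses):
i:   0  1  2  3  4  5  6  7  8  9 10 11 12 13 14 15 16 17 18
     L  L  W  W  W  W  W  W  W  L  L  W  W  W  W  W  W  W  L
Position 18 is L, so the second player wins.

Second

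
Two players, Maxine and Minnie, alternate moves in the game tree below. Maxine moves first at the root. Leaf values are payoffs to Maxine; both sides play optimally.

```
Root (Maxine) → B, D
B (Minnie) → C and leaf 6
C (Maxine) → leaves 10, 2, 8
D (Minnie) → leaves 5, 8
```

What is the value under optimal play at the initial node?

C (Maxine): max(10, 2, 8) = 10
B (Minnie): min(10, 6) = 6
D (Minnie): min(5, 8) = 5
Root (Maxine): max(6, 5) = 6

6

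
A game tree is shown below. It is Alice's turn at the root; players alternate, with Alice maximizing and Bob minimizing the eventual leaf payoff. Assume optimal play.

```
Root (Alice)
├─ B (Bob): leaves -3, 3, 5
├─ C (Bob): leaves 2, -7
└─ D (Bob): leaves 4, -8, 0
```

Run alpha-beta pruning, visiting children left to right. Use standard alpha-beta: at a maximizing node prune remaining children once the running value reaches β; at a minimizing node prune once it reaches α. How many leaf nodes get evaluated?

7

B [α=-∞,β=+∞]: v=-3
C [α=-3,β=+∞]: v=-7
D [α=-3,β=+∞]: v=-8 after child 2 ≤ α → α-cutoff, skip 1
Root [α=-∞,β=+∞]: v=-3
Leaves evaluated: 7 of 8.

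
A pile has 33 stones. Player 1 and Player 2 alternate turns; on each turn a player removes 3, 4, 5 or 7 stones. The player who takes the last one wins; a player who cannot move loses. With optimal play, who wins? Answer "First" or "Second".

i:   0  1  2  3  4  5  6  7  8  9 10 11 12 13 14 15 16 17 18 19 20 21 22 23 24 25 26 27 28 29 30 31 32 33
     L  L  L  W  W  W  W  W  W  W  L  L  L  W  W  W  W  W  W  W  L  L  L  W  W  W  W  W  W  W  L  L  L  W
Position 33 is W, so the first player wins.

First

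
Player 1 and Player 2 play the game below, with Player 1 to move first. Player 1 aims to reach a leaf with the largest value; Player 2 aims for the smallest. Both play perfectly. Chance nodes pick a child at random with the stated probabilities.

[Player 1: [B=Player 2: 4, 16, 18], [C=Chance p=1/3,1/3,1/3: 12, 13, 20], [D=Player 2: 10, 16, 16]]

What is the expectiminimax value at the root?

B (Player 2): min(4, 16, 18) = 4
C (Chance): 1/3·12 + 1/3·13 + 1/3·20 = 15
D (Player 2): min(10, 16, 16) = 10
Root (Player 1): max(4, 15, 10) = 15

15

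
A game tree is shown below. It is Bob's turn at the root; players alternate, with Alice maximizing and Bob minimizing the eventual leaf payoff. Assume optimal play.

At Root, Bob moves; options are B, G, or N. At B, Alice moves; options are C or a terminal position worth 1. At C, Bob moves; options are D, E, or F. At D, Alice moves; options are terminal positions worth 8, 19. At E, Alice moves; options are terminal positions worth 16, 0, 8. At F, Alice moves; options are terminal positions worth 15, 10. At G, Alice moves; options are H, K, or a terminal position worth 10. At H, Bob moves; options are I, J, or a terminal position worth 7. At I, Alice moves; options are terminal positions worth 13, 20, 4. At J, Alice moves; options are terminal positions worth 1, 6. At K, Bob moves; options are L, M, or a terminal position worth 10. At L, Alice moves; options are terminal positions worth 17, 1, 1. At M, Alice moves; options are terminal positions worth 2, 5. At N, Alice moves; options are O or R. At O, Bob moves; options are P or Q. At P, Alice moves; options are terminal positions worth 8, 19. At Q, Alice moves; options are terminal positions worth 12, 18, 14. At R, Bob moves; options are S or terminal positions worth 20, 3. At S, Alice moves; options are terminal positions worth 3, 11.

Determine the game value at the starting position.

10

D (Alice): max(8, 19) = 19
E (Alice): max(16, 0, 8) = 16
F (Alice): max(15, 10) = 15
C (Bob): min(19, 16, 15) = 15
B (Alice): max(15, 1) = 15
I (Alice): max(13, 20, 4) = 20
J (Alice): max(1, 6) = 6
H (Bob): min(20, 6, 7) = 6
L (Alice): max(17, 1, 1) = 17
M (Alice): max(2, 5) = 5
K (Bob): min(17, 5, 10) = 5
G (Alice): max(6, 5, 10) = 10
P (Alice): max(8, 19) = 19
Q (Alice): max(12, 18, 14) = 18
O (Bob): min(19, 18) = 18
S (Alice): max(3, 11) = 11
R (Bob): min(11, 20, 3) = 3
N (Alice): max(18, 3) = 18
Root (Bob): min(15, 10, 18) = 10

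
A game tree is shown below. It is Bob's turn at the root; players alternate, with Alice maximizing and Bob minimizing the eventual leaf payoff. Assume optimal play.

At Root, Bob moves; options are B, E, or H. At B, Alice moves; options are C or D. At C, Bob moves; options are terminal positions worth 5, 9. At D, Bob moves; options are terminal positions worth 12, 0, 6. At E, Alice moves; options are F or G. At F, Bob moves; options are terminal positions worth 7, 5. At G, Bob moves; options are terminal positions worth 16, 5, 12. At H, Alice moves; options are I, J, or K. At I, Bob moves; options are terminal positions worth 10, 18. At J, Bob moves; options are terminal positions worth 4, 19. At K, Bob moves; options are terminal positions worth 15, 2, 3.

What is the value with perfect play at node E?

F: min(7, 5) = 5
G: min(16, 5, 12) = 5
E: max(5, 5) = 5

5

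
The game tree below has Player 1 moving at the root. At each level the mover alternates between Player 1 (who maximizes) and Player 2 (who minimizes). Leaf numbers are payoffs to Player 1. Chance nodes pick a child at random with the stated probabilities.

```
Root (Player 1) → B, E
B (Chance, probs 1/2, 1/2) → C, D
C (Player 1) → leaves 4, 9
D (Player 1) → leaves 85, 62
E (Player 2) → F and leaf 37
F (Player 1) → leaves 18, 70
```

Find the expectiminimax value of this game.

47

C (Player 1): max(4, 9) = 9
D (Player 1): max(85, 62) = 85
B (Chance): 1/2·9 + 1/2·85 = 47
F (Player 1): max(18, 70) = 70
E (Player 2): min(70, 37) = 37
Root (Player 1): max(47, 37) = 47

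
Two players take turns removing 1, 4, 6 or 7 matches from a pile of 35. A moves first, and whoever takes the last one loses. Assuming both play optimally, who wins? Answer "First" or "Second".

Positions where the player to move wins (W) vs loses (L):
i:   0  1  2  3  4  5  6  7  8  9 10 11 12 13 14 15 16 17 18 19 20 21 22 23 24 25 26 27 28 29 30 31 32 33 34 35
     W  L  W  L  W  W  L  W  W  W  W  L  W  W  L  W  L  W  W  L  W  W  W  W  L  W  W  L  W  L  W  W  L  W  W  W
Position 35 is W, so the first player wins.

First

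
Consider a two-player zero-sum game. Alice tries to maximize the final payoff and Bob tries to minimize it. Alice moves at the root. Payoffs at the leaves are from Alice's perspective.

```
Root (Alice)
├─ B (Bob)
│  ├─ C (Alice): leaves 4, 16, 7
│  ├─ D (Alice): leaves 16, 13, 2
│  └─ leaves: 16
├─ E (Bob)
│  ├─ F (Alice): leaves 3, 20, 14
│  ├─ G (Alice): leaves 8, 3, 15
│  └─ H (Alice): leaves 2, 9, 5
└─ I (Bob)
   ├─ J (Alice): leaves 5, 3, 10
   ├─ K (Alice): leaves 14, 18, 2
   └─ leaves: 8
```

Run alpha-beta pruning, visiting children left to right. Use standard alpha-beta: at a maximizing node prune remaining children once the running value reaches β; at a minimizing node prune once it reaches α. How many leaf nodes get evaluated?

14

C [α=-∞,β=+∞]: v=16
D [α=-∞,β=16]: v=16 after child 1 ≥ β → β-cutoff, skip 2
B [α=-∞,β=+∞]: v=16
F [α=16,β=+∞]: v=20
G [α=16,β=20]: v=15
E [α=16,β=+∞]: v=15 after child 2 ≤ α → α-cutoff, skip 1
J [α=16,β=+∞]: v=10
I [α=16,β=+∞]: v=10 after child 1 ≤ α → α-cutoff, skip 2
Root [α=-∞,β=+∞]: v=16
Leaves evaluated: 14 of 23.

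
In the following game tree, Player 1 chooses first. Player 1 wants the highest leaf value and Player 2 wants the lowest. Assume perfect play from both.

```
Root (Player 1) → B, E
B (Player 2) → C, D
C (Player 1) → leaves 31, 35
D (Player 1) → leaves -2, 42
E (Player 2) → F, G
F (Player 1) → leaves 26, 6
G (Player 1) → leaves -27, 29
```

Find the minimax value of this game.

35

C (Player 1): max(31, 35) = 35
D (Player 1): max(-2, 42) = 42
B (Player 2): min(35, 42) = 35
F (Player 1): max(26, 6) = 26
G (Player 1): max(-27, 29) = 29
E (Player 2): min(26, 29) = 26
Root (Player 1): max(35, 26) = 35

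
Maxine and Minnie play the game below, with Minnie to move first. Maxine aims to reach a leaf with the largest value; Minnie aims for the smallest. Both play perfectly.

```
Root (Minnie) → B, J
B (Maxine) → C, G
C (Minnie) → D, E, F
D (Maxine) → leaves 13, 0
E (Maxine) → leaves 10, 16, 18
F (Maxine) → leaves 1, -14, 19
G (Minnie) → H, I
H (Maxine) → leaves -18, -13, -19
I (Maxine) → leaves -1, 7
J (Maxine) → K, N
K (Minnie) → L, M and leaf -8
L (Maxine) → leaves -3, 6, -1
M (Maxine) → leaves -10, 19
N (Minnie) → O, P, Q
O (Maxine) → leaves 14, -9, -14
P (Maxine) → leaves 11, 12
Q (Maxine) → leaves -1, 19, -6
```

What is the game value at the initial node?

D (Maxine): max(13, 0) = 13
E (Maxine): max(10, 16, 18) = 18
F (Maxine): max(1, -14, 19) = 19
C (Minnie): min(13, 18, 19) = 13
H (Maxine): max(-18, -13, -19) = -13
I (Maxine): max(-1, 7) = 7
G (Minnie): min(-13, 7) = -13
B (Maxine): max(13, -13) = 13
L (Maxine): max(-3, 6, -1) = 6
M (Maxine): max(-10, 19) = 19
K (Minnie): min(6, 19, -8) = -8
O (Maxine): max(14, -9, -14) = 14
P (Maxine): max(11, 12) = 12
Q (Maxine): max(-1, 19, -6) = 19
N (Minnie): min(14, 12, 19) = 12
J (Maxine): max(-8, 12) = 12
Root (Minnie): min(13, 12) = 12

12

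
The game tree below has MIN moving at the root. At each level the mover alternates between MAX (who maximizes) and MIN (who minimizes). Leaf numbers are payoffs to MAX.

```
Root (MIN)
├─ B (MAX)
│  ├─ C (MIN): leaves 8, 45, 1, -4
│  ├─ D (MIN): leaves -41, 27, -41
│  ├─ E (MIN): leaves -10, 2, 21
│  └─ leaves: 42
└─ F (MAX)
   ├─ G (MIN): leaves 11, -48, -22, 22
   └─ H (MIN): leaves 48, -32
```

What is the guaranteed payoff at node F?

G: min(11, -48, -22, 22) = -48
H: min(48, -32) = -32
F: max(-48, -32) = -32

-32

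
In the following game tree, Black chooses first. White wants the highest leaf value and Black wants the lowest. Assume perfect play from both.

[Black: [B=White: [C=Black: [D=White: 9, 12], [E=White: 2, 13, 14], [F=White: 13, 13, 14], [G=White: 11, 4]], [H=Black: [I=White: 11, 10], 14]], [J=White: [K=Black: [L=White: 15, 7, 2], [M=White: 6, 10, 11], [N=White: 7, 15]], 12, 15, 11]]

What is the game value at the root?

11

D (White): max(9, 12) = 12
E (White): max(2, 13, 14) = 14
F (White): max(13, 13, 14) = 14
G (White): max(11, 4) = 11
C (Black): min(12, 14, 14, 11) = 11
I (White): max(11, 10) = 11
H (Black): min(11, 14) = 11
B (White): max(11, 11) = 11
L (White): max(15, 7, 2) = 15
M (White): max(6, 10, 11) = 11
N (White): max(7, 15) = 15
K (Black): min(15, 11, 15) = 11
J (White): max(11, 12, 15, 11) = 15
Root (Black): min(11, 15) = 11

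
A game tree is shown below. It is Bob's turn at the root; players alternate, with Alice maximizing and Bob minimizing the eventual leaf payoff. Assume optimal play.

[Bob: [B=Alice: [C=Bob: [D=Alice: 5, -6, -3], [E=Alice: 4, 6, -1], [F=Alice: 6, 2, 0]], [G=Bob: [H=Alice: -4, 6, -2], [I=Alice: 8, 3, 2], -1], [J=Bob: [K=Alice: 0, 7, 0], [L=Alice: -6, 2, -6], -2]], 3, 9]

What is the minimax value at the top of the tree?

3

D (Alice): max(5, -6, -3) = 5
E (Alice): max(4, 6, -1) = 6
F (Alice): max(6, 2, 0) = 6
C (Bob): min(5, 6, 6) = 5
H (Alice): max(-4, 6, -2) = 6
I (Alice): max(8, 3, 2) = 8
G (Bob): min(6, 8, -1) = -1
K (Alice): max(0, 7, 0) = 7
L (Alice): max(-6, 2, -6) = 2
J (Bob): min(7, 2, -2) = -2
B (Alice): max(5, -1, -2) = 5
Root (Bob): min(5, 3, 9) = 3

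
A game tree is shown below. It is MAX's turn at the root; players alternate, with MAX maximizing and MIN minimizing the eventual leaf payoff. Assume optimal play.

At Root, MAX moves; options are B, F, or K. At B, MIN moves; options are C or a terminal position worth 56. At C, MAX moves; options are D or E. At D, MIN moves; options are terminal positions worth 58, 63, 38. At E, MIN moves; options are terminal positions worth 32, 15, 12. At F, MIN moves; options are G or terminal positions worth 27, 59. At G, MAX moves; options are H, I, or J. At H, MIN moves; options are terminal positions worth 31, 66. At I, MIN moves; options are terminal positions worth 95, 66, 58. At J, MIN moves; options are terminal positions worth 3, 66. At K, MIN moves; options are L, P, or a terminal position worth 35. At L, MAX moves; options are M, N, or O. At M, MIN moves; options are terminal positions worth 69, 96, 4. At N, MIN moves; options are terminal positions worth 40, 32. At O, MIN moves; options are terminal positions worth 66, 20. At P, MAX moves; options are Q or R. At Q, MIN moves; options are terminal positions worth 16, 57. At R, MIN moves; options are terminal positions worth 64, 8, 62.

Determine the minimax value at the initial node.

38

D (MIN): min(58, 63, 38) = 38
E (MIN): min(32, 15, 12) = 12
C (MAX): max(38, 12) = 38
B (MIN): min(38, 56) = 38
H (MIN): min(31, 66) = 31
I (MIN): min(95, 66, 58) = 58
J (MIN): min(3, 66) = 3
G (MAX): max(31, 58, 3) = 58
F (MIN): min(58, 27, 59) = 27
M (MIN): min(69, 96, 4) = 4
N (MIN): min(40, 32) = 32
O (MIN): min(66, 20) = 20
L (MAX): max(4, 32, 20) = 32
Q (MIN): min(16, 57) = 16
R (MIN): min(64, 8, 62) = 8
P (MAX): max(16, 8) = 16
K (MIN): min(32, 16, 35) = 16
Root (MAX): max(38, 27, 16) = 38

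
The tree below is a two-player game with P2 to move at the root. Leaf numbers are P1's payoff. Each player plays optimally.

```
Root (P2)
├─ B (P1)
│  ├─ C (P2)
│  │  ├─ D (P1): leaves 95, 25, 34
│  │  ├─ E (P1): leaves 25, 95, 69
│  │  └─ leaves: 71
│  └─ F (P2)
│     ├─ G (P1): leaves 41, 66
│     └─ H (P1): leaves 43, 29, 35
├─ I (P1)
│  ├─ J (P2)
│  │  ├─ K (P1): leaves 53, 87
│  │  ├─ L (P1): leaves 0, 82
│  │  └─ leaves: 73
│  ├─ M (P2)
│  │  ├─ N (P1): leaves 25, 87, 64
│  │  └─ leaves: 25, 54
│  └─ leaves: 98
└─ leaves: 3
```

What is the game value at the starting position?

D (P1): max(95, 25, 34) = 95
E (P1): max(25, 95, 69) = 95
C (P2): min(95, 95, 71) = 71
G (P1): max(41, 66) = 66
H (P1): max(43, 29, 35) = 43
F (P2): min(66, 43) = 43
B (P1): max(71, 43) = 71
K (P1): max(53, 87) = 87
L (P1): max(0, 82) = 82
J (P2): min(87, 82, 73) = 73
N (P1): max(25, 87, 64) = 87
M (P2): min(87, 25, 54) = 25
I (P1): max(73, 25, 98) = 98
Root (P2): min(71, 98, 3) = 3

3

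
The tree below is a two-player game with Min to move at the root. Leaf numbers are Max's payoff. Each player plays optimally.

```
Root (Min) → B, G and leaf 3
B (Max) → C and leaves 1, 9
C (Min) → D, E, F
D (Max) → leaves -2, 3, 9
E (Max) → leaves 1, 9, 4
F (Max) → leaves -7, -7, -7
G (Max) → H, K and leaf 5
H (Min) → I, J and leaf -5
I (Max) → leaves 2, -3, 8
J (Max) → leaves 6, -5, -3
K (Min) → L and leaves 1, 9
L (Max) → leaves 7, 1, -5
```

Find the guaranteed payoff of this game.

3

D (Max): max(-2, 3, 9) = 9
E (Max): max(1, 9, 4) = 9
F (Max): max(-7, -7, -7) = -7
C (Min): min(9, 9, -7) = -7
B (Max): max(-7, 1, 9) = 9
I (Max): max(2, -3, 8) = 8
J (Max): max(6, -5, -3) = 6
H (Min): min(8, 6, -5) = -5
L (Max): max(7, 1, -5) = 7
K (Min): min(7, 1, 9) = 1
G (Max): max(-5, 1, 5) = 5
Root (Min): min(9, 5, 3) = 3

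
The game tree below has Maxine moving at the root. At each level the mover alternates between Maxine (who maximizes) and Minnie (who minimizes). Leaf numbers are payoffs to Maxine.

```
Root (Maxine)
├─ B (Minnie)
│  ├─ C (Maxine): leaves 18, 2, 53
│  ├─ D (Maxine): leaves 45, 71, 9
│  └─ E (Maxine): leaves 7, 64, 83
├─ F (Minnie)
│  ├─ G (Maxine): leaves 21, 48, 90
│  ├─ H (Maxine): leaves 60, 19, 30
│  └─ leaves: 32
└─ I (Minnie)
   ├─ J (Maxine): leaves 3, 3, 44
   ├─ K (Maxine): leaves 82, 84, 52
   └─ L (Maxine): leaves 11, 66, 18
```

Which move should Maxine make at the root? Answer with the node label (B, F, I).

B

C (Maxine): max(18, 2, 53) = 53
D (Maxine): max(45, 71, 9) = 71
E (Maxine): max(7, 64, 83) = 83
B (Minnie): min(53, 71, 83) = 53
G (Maxine): max(21, 48, 90) = 90
H (Maxine): max(60, 19, 30) = 60
F (Minnie): min(90, 60, 32) = 32
J (Maxine): max(3, 3, 44) = 44
K (Maxine): max(82, 84, 52) = 84
L (Maxine): max(11, 66, 18) = 66
I (Minnie): min(44, 84, 66) = 44
Root (Maxine): max(53, 32, 44) = 53
Maxine picks the child with the highest value: B (value 53).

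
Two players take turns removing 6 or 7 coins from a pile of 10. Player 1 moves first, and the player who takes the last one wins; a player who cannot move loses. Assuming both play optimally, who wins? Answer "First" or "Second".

Mark each pile size as W (mover wins) or L (mover loses):
i:   0  1  2  3  4  5  6  7  8  9 10
     L  L  L  L  L  L  W  W  W  W  W
Position 10 is W, so the first player wins.

First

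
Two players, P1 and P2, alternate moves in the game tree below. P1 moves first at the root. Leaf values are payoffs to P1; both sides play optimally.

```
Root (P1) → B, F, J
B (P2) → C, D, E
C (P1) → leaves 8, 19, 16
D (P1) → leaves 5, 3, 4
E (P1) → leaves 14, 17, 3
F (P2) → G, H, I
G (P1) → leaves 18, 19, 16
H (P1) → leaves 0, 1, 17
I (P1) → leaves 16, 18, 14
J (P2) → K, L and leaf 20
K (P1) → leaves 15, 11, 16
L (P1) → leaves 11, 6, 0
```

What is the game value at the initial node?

17

C (P1): max(8, 19, 16) = 19
D (P1): max(5, 3, 4) = 5
E (P1): max(14, 17, 3) = 17
B (P2): min(19, 5, 17) = 5
G (P1): max(18, 19, 16) = 19
H (P1): max(0, 1, 17) = 17
I (P1): max(16, 18, 14) = 18
F (P2): min(19, 17, 18) = 17
K (P1): max(15, 11, 16) = 16
L (P1): max(11, 6, 0) = 11
J (P2): min(16, 11, 20) = 11
Root (P1): max(5, 17, 11) = 17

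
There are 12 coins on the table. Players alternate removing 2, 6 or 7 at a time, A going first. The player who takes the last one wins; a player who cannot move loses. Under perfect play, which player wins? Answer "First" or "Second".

Positions where the player to move wins (W) vs loses (L):
i:   0  1  2  3  4  5  6  7  8  9 10 11 12
     L  L  W  W  L  L  W  W  W  L  W  W  W
Position 12 is W, so the first player wins.

First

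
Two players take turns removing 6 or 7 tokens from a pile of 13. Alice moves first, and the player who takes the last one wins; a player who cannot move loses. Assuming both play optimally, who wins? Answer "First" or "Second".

Second

i:   0  1  2  3  4  5  6  7  8  9 10 11 12 13
     L  L  L  L  L  L  W  W  W  W  W  W  W  L
Position 13 is L, so the second player wins.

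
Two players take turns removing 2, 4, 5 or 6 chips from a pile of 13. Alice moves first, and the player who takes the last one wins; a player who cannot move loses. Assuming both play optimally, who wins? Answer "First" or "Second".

First

Positions where the player to move wins (W) vs loses (L):
i:   0  1  2  3  4  5  6  7  8  9 10 11 12 13
     L  L  W  W  W  W  W  W  L  L  W  W  W  W
Position 13 is W, so the first player wins.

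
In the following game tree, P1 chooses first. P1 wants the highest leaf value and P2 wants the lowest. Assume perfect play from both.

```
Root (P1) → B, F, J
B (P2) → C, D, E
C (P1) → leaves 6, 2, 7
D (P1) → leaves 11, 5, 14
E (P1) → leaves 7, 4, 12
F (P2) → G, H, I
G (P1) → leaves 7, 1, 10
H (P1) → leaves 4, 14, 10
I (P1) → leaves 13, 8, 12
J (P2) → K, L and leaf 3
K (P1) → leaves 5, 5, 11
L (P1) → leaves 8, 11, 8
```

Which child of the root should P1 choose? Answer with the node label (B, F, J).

C (P1): max(6, 2, 7) = 7
D (P1): max(11, 5, 14) = 14
E (P1): max(7, 4, 12) = 12
B (P2): min(7, 14, 12) = 7
G (P1): max(7, 1, 10) = 10
H (P1): max(4, 14, 10) = 14
I (P1): max(13, 8, 12) = 13
F (P2): min(10, 14, 13) = 10
K (P1): max(5, 5, 11) = 11
L (P1): max(8, 11, 8) = 11
J (P2): min(11, 11, 3) = 3
Root (P1): max(7, 10, 3) = 10
P1 picks the child with the highest value: F (value 10).

F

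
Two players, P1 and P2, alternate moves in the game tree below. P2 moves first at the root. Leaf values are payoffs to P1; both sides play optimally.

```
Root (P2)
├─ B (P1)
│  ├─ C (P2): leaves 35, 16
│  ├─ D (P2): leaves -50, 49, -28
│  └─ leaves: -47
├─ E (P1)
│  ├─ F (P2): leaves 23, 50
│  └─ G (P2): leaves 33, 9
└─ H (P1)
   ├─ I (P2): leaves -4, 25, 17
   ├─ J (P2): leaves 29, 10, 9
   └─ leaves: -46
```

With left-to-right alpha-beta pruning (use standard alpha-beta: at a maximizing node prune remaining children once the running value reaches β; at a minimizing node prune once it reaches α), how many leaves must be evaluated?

C [α=-∞,β=+∞]: v=16
D [α=16,β=+∞]: v=-50 after child 1 ≤ α → α-cutoff, skip 2
B [α=-∞,β=+∞]: v=16
F [α=-∞,β=16]: v=23
E [α=-∞,β=16]: v=23 after child 1 ≥ β → β-cutoff, skip 1
I [α=-∞,β=16]: v=-4
J [α=-4,β=16]: v=9
H [α=-∞,β=16]: v=9
Root [α=-∞,β=+∞]: v=9
Leaves evaluated: 13 of 17.

13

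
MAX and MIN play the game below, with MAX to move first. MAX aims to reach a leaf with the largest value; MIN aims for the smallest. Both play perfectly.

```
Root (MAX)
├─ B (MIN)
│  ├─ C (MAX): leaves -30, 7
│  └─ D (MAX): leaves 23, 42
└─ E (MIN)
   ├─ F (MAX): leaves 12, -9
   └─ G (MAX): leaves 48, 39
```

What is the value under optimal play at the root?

C (MAX): max(-30, 7) = 7
D (MAX): max(23, 42) = 42
B (MIN): min(7, 42) = 7
F (MAX): max(12, -9) = 12
G (MAX): max(48, 39) = 48
E (MIN): min(12, 48) = 12
Root (MAX): max(7, 12) = 12

12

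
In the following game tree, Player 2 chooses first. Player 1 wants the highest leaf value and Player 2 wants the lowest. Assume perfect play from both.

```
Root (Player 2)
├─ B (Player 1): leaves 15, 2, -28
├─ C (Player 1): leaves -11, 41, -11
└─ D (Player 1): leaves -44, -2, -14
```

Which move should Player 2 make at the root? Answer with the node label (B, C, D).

D

B (Player 1): max(15, 2, -28) = 15
C (Player 1): max(-11, 41, -11) = 41
D (Player 1): max(-44, -2, -14) = -2
Root (Player 2): min(15, 41, -2) = -2
Player 2 picks the child with the lowest value: D (value -2).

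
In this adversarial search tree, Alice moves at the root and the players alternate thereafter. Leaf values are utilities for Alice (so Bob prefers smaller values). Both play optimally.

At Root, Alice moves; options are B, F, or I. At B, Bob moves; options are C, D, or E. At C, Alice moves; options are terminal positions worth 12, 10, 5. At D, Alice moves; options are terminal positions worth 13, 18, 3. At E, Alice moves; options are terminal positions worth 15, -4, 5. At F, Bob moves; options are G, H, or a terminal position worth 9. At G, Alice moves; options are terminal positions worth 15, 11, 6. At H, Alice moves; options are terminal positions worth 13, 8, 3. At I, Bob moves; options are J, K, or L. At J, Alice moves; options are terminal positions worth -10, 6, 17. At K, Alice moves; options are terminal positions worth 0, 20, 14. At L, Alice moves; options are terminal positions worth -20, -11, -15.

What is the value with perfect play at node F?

9

G: max(15, 11, 6) = 15
H: max(13, 8, 3) = 13
F: min(15, 13, 9) = 9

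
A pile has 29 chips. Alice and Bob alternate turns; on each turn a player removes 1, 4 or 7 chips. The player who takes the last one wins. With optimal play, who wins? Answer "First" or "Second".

Second

i:   0  1  2  3  4  5  6  7  8  9 10 11 12 13 14 15 16 17 18 19 20 21 22 23 24 25 26 27 28 29
     L  W  L  W  W  L  W  W  L  W  L  W  W  L  W  W  L  W  L  W  W  L  W  W  L  W  L  W  W  L
Position 29 is L, so the second player wins.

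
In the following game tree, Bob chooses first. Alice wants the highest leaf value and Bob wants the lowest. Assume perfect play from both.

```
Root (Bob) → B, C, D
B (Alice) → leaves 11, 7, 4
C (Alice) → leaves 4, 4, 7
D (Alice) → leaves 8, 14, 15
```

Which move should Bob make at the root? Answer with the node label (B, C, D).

C

B (Alice): max(11, 7, 4) = 11
C (Alice): max(4, 4, 7) = 7
D (Alice): max(8, 14, 15) = 15
Root (Bob): min(11, 7, 15) = 7
Bob picks the child with the lowest value: C (value 7).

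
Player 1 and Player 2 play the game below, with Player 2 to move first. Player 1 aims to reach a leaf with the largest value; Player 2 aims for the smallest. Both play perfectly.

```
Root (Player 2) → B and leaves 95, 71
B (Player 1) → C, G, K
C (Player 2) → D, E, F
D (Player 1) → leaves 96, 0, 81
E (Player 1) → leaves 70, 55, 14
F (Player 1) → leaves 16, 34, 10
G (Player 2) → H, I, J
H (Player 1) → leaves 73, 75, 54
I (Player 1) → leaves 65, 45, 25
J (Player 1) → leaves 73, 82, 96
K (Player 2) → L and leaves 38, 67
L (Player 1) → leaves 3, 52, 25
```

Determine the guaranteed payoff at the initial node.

D (Player 1): max(96, 0, 81) = 96
E (Player 1): max(70, 55, 14) = 70
F (Player 1): max(16, 34, 10) = 34
C (Player 2): min(96, 70, 34) = 34
H (Player 1): max(73, 75, 54) = 75
I (Player 1): max(65, 45, 25) = 65
J (Player 1): max(73, 82, 96) = 96
G (Player 2): min(75, 65, 96) = 65
L (Player 1): max(3, 52, 25) = 52
K (Player 2): min(52, 38, 67) = 38
B (Player 1): max(34, 65, 38) = 65
Root (Player 2): min(65, 95, 71) = 65

65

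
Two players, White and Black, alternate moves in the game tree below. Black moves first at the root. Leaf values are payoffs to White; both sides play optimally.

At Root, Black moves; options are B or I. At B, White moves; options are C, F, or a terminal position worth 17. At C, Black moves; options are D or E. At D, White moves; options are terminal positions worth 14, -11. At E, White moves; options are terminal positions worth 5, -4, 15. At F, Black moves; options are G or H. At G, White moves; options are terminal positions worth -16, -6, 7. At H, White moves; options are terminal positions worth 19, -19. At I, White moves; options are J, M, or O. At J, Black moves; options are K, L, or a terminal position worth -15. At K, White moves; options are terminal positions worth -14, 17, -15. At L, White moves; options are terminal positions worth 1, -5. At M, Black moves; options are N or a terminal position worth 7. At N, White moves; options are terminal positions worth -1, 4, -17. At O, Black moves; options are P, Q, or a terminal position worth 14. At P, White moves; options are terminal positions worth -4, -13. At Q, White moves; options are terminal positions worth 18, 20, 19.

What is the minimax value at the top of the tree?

4

D (White): max(14, -11) = 14
E (White): max(5, -4, 15) = 15
C (Black): min(14, 15) = 14
G (White): max(-16, -6, 7) = 7
H (White): max(19, -19) = 19
F (Black): min(7, 19) = 7
B (White): max(14, 7, 17) = 17
K (White): max(-14, 17, -15) = 17
L (White): max(1, -5) = 1
J (Black): min(17, 1, -15) = -15
N (White): max(-1, 4, -17) = 4
M (Black): min(4, 7) = 4
P (White): max(-4, -13) = -4
Q (White): max(18, 20, 19) = 20
O (Black): min(-4, 20, 14) = -4
I (White): max(-15, 4, -4) = 4
Root (Black): min(17, 4) = 4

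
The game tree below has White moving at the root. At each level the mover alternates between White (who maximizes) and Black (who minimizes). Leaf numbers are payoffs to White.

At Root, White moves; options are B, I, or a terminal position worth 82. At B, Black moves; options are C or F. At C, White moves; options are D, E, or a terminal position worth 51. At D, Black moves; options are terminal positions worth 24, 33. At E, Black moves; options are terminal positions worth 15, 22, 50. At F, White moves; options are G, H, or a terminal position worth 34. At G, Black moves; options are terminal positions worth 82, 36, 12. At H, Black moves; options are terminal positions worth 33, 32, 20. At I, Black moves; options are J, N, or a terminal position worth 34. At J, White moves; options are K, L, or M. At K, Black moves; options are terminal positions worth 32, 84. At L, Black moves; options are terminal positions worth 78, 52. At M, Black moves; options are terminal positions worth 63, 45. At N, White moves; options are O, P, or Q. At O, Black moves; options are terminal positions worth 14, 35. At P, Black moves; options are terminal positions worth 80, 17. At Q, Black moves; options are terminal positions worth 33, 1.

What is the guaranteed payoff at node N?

O: min(14, 35) = 14
P: min(80, 17) = 17
Q: min(33, 1) = 1
N: max(14, 17, 1) = 17

17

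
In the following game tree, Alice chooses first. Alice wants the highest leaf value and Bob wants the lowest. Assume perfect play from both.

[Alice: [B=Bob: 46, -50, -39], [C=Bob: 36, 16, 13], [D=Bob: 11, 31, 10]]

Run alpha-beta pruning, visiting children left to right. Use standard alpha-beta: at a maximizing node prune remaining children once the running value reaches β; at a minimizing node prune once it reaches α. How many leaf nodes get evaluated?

7

B [α=-∞,β=+∞]: v=-50
C [α=-50,β=+∞]: v=13
D [α=13,β=+∞]: v=11 after child 1 ≤ α → α-cutoff, skip 2
Root [α=-∞,β=+∞]: v=13
Leaves evaluated: 7 of 9.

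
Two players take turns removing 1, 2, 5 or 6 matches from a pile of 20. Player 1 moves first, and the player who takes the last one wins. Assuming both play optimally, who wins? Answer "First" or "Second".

First

Compute winning (W) and losing (L) positions by backward induction:
i:   0  1  2  3  4  5  6  7  8  9 10 11 12 13 14 15 16 17 18 19 20
     L  W  W  L  W  W  W  L  W  W  L  W  W  W  L  W  W  L  W  W  W
Position 20 is W, so the first player wins.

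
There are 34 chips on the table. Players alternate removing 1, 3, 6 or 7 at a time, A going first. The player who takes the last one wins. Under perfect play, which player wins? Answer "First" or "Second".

W/L table (W = player to move can force a win):
i:   0  1  2  3  4  5  6  7  8  9 10 11 12 13 14 15 16 17 18 19 20 21 22 23 24 25 26 27 28 29 30 31 32 33 34
     L  W  L  W  L  W  W  W  W  W  W  W  L  W  L  W  L  W  W  W  W  W  W  W  L  W  L  W  L  W  W  W  W  W  W
Position 34 is W, so the first player wins.

First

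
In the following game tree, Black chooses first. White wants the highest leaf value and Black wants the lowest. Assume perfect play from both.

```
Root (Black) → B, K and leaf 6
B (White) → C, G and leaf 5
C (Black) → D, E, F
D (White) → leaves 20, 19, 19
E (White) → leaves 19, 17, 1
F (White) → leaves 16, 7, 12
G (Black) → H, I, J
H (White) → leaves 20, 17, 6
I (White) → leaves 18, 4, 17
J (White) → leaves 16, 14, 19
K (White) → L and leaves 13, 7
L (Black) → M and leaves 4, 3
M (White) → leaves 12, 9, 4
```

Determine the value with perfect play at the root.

D (White): max(20, 19, 19) = 20
E (White): max(19, 17, 1) = 19
F (White): max(16, 7, 12) = 16
C (Black): min(20, 19, 16) = 16
H (White): max(20, 17, 6) = 20
I (White): max(18, 4, 17) = 18
J (White): max(16, 14, 19) = 19
G (Black): min(20, 18, 19) = 18
B (White): max(16, 18, 5) = 18
M (White): max(12, 9, 4) = 12
L (Black): min(12, 4, 3) = 3
K (White): max(3, 13, 7) = 13
Root (Black): min(18, 13, 6) = 6

6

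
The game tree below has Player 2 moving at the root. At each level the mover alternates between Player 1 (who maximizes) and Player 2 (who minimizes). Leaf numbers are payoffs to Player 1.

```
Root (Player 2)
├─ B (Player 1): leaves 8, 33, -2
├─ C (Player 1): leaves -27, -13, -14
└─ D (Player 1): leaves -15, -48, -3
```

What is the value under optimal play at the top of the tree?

B (Player 1): max(8, 33, -2) = 33
C (Player 1): max(-27, -13, -14) = -13
D (Player 1): max(-15, -48, -3) = -3
Root (Player 2): min(33, -13, -3) = -13

-13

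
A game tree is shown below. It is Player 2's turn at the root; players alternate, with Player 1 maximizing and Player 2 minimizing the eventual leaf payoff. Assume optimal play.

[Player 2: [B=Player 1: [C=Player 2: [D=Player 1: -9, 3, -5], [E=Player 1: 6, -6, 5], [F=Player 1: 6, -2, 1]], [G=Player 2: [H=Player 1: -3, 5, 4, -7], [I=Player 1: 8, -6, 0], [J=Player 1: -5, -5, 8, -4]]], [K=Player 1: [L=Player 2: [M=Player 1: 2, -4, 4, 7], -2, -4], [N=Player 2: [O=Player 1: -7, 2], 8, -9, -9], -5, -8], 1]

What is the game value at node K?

-4

M: max(2, -4, 4, 7) = 7
L: min(7, -2, -4) = -4
O: max(-7, 2) = 2
N: min(2, 8, -9, -9) = -9
K: max(-4, -9, -5, -8) = -4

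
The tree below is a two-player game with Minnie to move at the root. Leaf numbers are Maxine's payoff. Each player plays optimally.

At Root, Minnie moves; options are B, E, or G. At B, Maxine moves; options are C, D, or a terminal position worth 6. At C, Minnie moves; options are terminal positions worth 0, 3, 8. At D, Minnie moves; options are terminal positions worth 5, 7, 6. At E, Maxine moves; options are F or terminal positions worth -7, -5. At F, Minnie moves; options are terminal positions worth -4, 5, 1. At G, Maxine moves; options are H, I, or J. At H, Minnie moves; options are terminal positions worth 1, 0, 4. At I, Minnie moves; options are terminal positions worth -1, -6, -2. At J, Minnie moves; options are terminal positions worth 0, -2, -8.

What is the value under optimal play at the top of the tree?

-4

C (Minnie): min(0, 3, 8) = 0
D (Minnie): min(5, 7, 6) = 5
B (Maxine): max(0, 5, 6) = 6
F (Minnie): min(-4, 5, 1) = -4
E (Maxine): max(-4, -7, -5) = -4
H (Minnie): min(1, 0, 4) = 0
I (Minnie): min(-1, -6, -2) = -6
J (Minnie): min(0, -2, -8) = -8
G (Maxine): max(0, -6, -8) = 0
Root (Minnie): min(6, -4, 0) = -4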